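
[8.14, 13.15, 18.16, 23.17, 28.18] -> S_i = 8.14 + 5.01*i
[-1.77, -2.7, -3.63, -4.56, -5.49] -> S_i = -1.77 + -0.93*i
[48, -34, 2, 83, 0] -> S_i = Random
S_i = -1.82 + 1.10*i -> [-1.82, -0.72, 0.38, 1.48, 2.58]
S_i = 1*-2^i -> [1, -2, 4, -8, 16]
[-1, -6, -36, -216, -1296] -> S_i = -1*6^i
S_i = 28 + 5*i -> [28, 33, 38, 43, 48]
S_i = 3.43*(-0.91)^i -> [3.43, -3.12, 2.84, -2.58, 2.35]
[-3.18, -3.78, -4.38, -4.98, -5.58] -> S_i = -3.18 + -0.60*i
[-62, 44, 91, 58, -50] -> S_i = Random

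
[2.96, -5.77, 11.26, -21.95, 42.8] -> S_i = 2.96*(-1.95)^i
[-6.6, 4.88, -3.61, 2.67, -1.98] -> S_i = -6.60*(-0.74)^i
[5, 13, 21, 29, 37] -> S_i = 5 + 8*i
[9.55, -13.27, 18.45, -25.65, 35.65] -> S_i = 9.55*(-1.39)^i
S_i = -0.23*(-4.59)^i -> [-0.23, 1.06, -4.85, 22.24, -102.09]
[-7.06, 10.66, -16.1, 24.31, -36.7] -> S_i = -7.06*(-1.51)^i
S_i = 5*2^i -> [5, 10, 20, 40, 80]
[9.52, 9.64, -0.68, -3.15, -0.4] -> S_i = Random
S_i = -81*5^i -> [-81, -405, -2025, -10125, -50625]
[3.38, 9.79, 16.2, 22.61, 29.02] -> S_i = 3.38 + 6.41*i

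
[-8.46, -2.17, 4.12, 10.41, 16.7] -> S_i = -8.46 + 6.29*i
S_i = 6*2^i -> [6, 12, 24, 48, 96]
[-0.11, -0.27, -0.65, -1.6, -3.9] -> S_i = -0.11*2.44^i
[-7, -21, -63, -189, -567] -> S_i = -7*3^i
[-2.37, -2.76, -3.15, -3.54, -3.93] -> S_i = -2.37 + -0.39*i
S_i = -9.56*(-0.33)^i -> [-9.56, 3.15, -1.04, 0.34, -0.11]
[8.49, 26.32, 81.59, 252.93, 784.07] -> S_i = 8.49*3.10^i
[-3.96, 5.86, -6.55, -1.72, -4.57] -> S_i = Random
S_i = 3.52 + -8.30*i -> [3.52, -4.78, -13.08, -21.38, -29.68]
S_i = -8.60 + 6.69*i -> [-8.6, -1.91, 4.78, 11.47, 18.16]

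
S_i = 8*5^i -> [8, 40, 200, 1000, 5000]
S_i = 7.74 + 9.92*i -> [7.74, 17.66, 27.58, 37.5, 47.42]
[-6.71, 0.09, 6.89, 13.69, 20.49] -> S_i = -6.71 + 6.80*i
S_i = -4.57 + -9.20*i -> [-4.57, -13.77, -22.97, -32.17, -41.37]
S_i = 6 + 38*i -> [6, 44, 82, 120, 158]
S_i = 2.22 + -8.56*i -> [2.22, -6.34, -14.9, -23.46, -32.02]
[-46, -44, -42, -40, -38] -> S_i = -46 + 2*i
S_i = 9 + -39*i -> [9, -30, -69, -108, -147]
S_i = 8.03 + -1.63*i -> [8.03, 6.4, 4.77, 3.14, 1.51]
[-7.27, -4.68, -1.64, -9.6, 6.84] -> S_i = Random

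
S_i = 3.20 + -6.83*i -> [3.2, -3.63, -10.46, -17.29, -24.12]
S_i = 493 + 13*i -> [493, 506, 519, 532, 545]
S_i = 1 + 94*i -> [1, 95, 189, 283, 377]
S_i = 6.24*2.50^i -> [6.24, 15.6, 39.0, 97.5, 243.75]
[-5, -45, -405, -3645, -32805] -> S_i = -5*9^i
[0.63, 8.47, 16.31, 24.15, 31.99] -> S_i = 0.63 + 7.84*i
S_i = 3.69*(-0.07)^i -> [3.69, -0.26, 0.02, -0.0, 0.0]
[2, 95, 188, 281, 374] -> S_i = 2 + 93*i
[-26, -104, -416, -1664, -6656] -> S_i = -26*4^i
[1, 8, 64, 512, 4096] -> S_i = 1*8^i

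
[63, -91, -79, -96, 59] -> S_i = Random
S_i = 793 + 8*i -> [793, 801, 809, 817, 825]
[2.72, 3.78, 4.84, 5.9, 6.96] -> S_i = 2.72 + 1.06*i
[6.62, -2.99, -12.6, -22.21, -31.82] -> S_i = 6.62 + -9.61*i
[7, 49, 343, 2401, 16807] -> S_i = 7*7^i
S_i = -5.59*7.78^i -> [-5.59, -43.49, -338.35, -2632.39, -20480.01]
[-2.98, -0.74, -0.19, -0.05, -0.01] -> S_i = -2.98*0.25^i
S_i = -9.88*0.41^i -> [-9.88, -4.05, -1.66, -0.68, -0.28]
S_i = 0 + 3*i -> [0, 3, 6, 9, 12]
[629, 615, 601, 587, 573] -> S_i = 629 + -14*i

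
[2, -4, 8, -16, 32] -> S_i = 2*-2^i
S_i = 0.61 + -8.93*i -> [0.61, -8.32, -17.25, -26.18, -35.11]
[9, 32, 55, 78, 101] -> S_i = 9 + 23*i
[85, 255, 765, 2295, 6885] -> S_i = 85*3^i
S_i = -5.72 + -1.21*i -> [-5.72, -6.93, -8.14, -9.35, -10.56]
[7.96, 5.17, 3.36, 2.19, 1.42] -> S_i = 7.96*0.65^i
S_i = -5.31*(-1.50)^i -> [-5.31, 7.96, -11.95, 17.92, -26.88]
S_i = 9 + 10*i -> [9, 19, 29, 39, 49]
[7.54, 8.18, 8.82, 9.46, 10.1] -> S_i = 7.54 + 0.64*i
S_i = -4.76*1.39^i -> [-4.76, -6.62, -9.2, -12.78, -17.77]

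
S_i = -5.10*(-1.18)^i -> [-5.1, 6.02, -7.1, 8.38, -9.89]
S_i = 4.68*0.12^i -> [4.68, 0.56, 0.07, 0.01, 0.0]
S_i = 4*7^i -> [4, 28, 196, 1372, 9604]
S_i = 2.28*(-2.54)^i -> [2.28, -5.79, 14.71, -37.36, 94.9]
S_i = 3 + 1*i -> [3, 4, 5, 6, 7]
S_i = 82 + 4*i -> [82, 86, 90, 94, 98]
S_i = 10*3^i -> [10, 30, 90, 270, 810]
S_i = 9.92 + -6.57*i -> [9.92, 3.35, -3.22, -9.79, -16.36]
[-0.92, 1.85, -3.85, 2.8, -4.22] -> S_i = Random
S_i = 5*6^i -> [5, 30, 180, 1080, 6480]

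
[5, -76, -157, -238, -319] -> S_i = 5 + -81*i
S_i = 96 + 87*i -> [96, 183, 270, 357, 444]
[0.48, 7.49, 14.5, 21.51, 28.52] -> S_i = 0.48 + 7.01*i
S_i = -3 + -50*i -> [-3, -53, -103, -153, -203]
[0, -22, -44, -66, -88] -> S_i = 0 + -22*i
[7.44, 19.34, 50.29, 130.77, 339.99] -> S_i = 7.44*2.60^i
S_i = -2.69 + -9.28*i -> [-2.69, -11.97, -21.25, -30.53, -39.81]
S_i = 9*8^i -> [9, 72, 576, 4608, 36864]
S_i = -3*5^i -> [-3, -15, -75, -375, -1875]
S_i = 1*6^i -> [1, 6, 36, 216, 1296]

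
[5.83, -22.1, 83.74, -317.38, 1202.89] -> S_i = 5.83*(-3.79)^i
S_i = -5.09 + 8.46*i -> [-5.09, 3.37, 11.83, 20.29, 28.75]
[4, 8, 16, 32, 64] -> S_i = 4*2^i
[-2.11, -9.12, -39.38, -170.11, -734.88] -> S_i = -2.11*4.32^i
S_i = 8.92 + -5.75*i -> [8.92, 3.17, -2.58, -8.33, -14.08]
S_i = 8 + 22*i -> [8, 30, 52, 74, 96]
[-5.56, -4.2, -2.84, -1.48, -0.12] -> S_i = -5.56 + 1.36*i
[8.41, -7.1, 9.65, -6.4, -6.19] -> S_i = Random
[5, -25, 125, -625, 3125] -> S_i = 5*-5^i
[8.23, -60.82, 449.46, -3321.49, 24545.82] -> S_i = 8.23*(-7.39)^i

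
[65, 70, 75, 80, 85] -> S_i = 65 + 5*i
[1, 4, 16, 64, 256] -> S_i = 1*4^i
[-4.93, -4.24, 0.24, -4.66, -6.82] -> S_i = Random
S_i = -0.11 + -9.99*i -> [-0.11, -10.1, -20.09, -30.08, -40.07]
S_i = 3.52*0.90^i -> [3.52, 3.17, 2.85, 2.57, 2.31]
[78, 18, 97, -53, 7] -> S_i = Random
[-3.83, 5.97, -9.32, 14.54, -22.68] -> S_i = -3.83*(-1.56)^i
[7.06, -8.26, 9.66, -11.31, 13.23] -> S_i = 7.06*(-1.17)^i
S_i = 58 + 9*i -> [58, 67, 76, 85, 94]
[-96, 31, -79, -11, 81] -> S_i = Random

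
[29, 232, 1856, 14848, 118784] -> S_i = 29*8^i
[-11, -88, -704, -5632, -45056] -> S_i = -11*8^i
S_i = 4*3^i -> [4, 12, 36, 108, 324]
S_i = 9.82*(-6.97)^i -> [9.82, -68.45, 477.06, -3325.14, 23176.22]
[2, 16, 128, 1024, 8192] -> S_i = 2*8^i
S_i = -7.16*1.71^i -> [-7.16, -12.24, -20.94, -35.8, -61.22]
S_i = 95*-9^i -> [95, -855, 7695, -69255, 623295]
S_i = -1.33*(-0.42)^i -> [-1.33, 0.56, -0.23, 0.1, -0.04]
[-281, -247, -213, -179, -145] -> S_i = -281 + 34*i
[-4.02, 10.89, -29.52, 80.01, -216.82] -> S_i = -4.02*(-2.71)^i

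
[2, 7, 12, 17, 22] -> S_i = 2 + 5*i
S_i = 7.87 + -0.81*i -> [7.87, 7.06, 6.25, 5.44, 4.63]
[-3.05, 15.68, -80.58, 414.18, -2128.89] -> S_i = -3.05*(-5.14)^i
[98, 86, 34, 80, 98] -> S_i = Random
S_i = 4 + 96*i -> [4, 100, 196, 292, 388]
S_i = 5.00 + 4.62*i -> [5.0, 9.62, 14.24, 18.86, 23.48]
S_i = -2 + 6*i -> [-2, 4, 10, 16, 22]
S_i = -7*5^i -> [-7, -35, -175, -875, -4375]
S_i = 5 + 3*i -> [5, 8, 11, 14, 17]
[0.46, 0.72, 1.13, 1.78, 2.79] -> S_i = 0.46*1.57^i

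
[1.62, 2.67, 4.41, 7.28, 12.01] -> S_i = 1.62*1.65^i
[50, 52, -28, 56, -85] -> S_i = Random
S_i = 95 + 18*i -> [95, 113, 131, 149, 167]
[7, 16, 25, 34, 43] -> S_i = 7 + 9*i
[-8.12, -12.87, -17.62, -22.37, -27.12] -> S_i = -8.12 + -4.75*i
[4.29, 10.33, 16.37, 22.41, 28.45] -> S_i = 4.29 + 6.04*i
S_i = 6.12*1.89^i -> [6.12, 11.57, 21.86, 41.32, 78.09]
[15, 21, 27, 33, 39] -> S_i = 15 + 6*i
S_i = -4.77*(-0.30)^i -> [-4.77, 1.43, -0.43, 0.13, -0.04]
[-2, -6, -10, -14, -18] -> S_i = -2 + -4*i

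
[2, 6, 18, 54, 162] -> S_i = 2*3^i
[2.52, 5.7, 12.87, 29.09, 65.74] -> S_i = 2.52*2.26^i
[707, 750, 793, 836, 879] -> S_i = 707 + 43*i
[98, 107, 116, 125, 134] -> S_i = 98 + 9*i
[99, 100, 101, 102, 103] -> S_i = 99 + 1*i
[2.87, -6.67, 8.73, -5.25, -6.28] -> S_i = Random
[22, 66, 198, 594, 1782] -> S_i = 22*3^i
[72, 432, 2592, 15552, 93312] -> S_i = 72*6^i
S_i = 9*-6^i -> [9, -54, 324, -1944, 11664]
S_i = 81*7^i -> [81, 567, 3969, 27783, 194481]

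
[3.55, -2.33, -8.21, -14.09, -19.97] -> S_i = 3.55 + -5.88*i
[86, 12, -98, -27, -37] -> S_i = Random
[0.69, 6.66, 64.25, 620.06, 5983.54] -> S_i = 0.69*9.65^i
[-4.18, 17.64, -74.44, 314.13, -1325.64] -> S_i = -4.18*(-4.22)^i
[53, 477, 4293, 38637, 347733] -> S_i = 53*9^i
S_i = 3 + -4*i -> [3, -1, -5, -9, -13]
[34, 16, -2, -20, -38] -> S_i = 34 + -18*i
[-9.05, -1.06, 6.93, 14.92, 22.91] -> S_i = -9.05 + 7.99*i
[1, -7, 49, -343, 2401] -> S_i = 1*-7^i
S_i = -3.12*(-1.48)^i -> [-3.12, 4.62, -6.83, 10.11, -14.97]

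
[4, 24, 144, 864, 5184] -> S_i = 4*6^i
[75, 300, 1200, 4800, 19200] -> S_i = 75*4^i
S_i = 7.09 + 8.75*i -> [7.09, 15.84, 24.59, 33.34, 42.09]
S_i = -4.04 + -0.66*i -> [-4.04, -4.7, -5.36, -6.02, -6.68]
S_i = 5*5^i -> [5, 25, 125, 625, 3125]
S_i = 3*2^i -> [3, 6, 12, 24, 48]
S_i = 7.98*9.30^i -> [7.98, 74.21, 690.19, 6418.77, 59694.55]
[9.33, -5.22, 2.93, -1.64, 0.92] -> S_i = 9.33*(-0.56)^i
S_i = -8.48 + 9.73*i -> [-8.48, 1.25, 10.98, 20.71, 30.44]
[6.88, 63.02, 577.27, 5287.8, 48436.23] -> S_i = 6.88*9.16^i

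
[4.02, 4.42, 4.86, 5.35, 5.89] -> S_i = 4.02*1.10^i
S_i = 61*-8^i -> [61, -488, 3904, -31232, 249856]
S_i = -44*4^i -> [-44, -176, -704, -2816, -11264]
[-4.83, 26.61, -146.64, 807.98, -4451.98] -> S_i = -4.83*(-5.51)^i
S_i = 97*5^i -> [97, 485, 2425, 12125, 60625]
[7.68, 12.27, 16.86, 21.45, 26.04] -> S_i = 7.68 + 4.59*i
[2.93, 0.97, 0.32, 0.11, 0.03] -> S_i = 2.93*0.33^i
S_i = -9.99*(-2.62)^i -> [-9.99, 26.17, -68.58, 179.67, -470.73]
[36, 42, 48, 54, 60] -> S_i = 36 + 6*i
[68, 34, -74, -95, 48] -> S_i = Random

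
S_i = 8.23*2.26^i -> [8.23, 18.6, 42.04, 95.0, 214.7]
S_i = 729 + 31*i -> [729, 760, 791, 822, 853]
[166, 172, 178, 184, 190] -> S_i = 166 + 6*i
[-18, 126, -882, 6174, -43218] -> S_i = -18*-7^i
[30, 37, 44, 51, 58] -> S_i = 30 + 7*i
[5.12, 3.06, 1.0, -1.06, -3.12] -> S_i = 5.12 + -2.06*i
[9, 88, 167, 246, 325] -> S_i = 9 + 79*i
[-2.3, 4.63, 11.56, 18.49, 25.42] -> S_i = -2.30 + 6.93*i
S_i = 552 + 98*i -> [552, 650, 748, 846, 944]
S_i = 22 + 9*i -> [22, 31, 40, 49, 58]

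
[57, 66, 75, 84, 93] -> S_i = 57 + 9*i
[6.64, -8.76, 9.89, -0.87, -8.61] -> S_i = Random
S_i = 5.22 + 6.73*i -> [5.22, 11.95, 18.68, 25.41, 32.14]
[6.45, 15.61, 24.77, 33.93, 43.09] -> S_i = 6.45 + 9.16*i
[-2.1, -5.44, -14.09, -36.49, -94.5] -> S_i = -2.10*2.59^i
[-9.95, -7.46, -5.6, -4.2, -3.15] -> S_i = -9.95*0.75^i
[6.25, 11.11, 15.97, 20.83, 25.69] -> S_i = 6.25 + 4.86*i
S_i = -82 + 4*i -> [-82, -78, -74, -70, -66]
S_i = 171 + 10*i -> [171, 181, 191, 201, 211]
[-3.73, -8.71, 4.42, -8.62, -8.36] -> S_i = Random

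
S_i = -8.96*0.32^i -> [-8.96, -2.87, -0.92, -0.29, -0.09]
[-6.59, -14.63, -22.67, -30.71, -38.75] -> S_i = -6.59 + -8.04*i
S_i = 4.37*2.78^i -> [4.37, 12.15, 33.77, 93.89, 261.01]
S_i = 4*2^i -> [4, 8, 16, 32, 64]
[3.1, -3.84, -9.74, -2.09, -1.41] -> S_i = Random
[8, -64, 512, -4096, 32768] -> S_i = 8*-8^i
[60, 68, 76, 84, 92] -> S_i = 60 + 8*i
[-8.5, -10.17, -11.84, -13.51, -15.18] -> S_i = -8.50 + -1.67*i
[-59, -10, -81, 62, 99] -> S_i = Random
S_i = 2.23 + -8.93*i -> [2.23, -6.7, -15.63, -24.56, -33.49]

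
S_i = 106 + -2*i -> [106, 104, 102, 100, 98]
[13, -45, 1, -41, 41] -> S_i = Random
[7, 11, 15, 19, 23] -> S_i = 7 + 4*i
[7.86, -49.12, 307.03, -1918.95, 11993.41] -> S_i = 7.86*(-6.25)^i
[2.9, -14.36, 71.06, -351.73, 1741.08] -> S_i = 2.90*(-4.95)^i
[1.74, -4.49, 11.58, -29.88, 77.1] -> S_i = 1.74*(-2.58)^i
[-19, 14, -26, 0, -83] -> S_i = Random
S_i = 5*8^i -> [5, 40, 320, 2560, 20480]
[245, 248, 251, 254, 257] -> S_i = 245 + 3*i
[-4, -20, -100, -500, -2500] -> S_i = -4*5^i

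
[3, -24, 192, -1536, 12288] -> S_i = 3*-8^i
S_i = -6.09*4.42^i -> [-6.09, -26.92, -118.98, -525.88, -2324.38]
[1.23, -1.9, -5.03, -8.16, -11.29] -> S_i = 1.23 + -3.13*i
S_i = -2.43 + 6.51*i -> [-2.43, 4.08, 10.59, 17.1, 23.61]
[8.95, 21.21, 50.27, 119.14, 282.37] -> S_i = 8.95*2.37^i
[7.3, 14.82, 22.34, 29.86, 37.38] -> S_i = 7.30 + 7.52*i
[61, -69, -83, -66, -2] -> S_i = Random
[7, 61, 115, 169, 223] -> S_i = 7 + 54*i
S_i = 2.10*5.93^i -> [2.1, 12.45, 73.85, 437.91, 2596.8]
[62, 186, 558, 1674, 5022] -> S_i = 62*3^i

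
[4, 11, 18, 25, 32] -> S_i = 4 + 7*i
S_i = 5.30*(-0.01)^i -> [5.3, -0.05, 0.0, -0.0, 0.0]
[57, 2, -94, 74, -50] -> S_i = Random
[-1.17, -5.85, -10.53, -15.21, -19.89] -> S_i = -1.17 + -4.68*i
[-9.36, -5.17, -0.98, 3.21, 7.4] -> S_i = -9.36 + 4.19*i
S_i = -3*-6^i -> [-3, 18, -108, 648, -3888]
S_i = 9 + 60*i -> [9, 69, 129, 189, 249]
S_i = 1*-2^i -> [1, -2, 4, -8, 16]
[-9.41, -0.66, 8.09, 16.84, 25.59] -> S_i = -9.41 + 8.75*i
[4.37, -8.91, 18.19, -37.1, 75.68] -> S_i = 4.37*(-2.04)^i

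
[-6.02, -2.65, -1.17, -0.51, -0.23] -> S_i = -6.02*0.44^i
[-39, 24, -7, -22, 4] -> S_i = Random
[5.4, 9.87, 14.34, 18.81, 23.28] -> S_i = 5.40 + 4.47*i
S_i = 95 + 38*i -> [95, 133, 171, 209, 247]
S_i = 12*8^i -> [12, 96, 768, 6144, 49152]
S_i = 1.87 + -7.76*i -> [1.87, -5.89, -13.65, -21.41, -29.17]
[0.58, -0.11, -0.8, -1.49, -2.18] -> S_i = 0.58 + -0.69*i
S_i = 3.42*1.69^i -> [3.42, 5.78, 9.77, 16.51, 27.9]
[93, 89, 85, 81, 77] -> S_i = 93 + -4*i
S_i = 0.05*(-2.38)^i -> [0.05, -0.12, 0.28, -0.67, 1.6]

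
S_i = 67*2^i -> [67, 134, 268, 536, 1072]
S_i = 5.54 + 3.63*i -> [5.54, 9.17, 12.8, 16.43, 20.06]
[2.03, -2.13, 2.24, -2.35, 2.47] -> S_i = 2.03*(-1.05)^i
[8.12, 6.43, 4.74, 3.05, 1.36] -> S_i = 8.12 + -1.69*i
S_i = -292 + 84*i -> [-292, -208, -124, -40, 44]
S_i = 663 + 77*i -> [663, 740, 817, 894, 971]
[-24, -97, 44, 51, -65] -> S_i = Random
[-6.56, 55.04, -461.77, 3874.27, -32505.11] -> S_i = -6.56*(-8.39)^i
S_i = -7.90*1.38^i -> [-7.9, -10.9, -15.04, -20.76, -28.65]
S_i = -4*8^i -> [-4, -32, -256, -2048, -16384]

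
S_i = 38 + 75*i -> [38, 113, 188, 263, 338]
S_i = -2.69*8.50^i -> [-2.69, -22.86, -194.35, -1652.0, -14041.97]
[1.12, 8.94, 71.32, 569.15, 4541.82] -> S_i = 1.12*7.98^i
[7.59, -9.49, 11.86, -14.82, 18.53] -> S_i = 7.59*(-1.25)^i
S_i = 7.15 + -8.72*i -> [7.15, -1.57, -10.29, -19.01, -27.73]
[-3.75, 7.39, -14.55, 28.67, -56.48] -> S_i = -3.75*(-1.97)^i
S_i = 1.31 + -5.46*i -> [1.31, -4.15, -9.61, -15.07, -20.53]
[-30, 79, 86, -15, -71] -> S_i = Random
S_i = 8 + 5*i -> [8, 13, 18, 23, 28]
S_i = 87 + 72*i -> [87, 159, 231, 303, 375]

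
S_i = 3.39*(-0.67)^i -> [3.39, -2.27, 1.52, -1.02, 0.68]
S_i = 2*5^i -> [2, 10, 50, 250, 1250]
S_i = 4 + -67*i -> [4, -63, -130, -197, -264]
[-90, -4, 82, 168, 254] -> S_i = -90 + 86*i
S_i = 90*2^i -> [90, 180, 360, 720, 1440]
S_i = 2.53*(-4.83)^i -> [2.53, -12.22, 59.02, -285.08, 1376.92]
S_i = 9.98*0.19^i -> [9.98, 1.9, 0.36, 0.07, 0.01]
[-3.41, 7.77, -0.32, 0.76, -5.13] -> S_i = Random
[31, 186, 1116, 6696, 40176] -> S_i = 31*6^i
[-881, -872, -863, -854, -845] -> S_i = -881 + 9*i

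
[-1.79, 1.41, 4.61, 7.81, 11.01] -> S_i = -1.79 + 3.20*i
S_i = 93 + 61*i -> [93, 154, 215, 276, 337]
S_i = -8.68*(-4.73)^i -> [-8.68, 41.06, -194.2, 918.55, -4344.74]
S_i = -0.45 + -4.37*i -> [-0.45, -4.82, -9.19, -13.56, -17.93]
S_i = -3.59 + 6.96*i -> [-3.59, 3.37, 10.33, 17.29, 24.25]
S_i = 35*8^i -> [35, 280, 2240, 17920, 143360]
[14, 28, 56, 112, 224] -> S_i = 14*2^i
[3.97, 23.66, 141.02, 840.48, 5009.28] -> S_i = 3.97*5.96^i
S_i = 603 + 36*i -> [603, 639, 675, 711, 747]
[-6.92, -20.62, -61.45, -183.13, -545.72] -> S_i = -6.92*2.98^i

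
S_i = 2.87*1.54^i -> [2.87, 4.42, 6.81, 10.48, 16.14]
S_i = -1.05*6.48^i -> [-1.05, -6.8, -44.09, -285.7, -1851.35]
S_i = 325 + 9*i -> [325, 334, 343, 352, 361]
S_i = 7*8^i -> [7, 56, 448, 3584, 28672]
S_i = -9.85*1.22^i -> [-9.85, -12.02, -14.66, -17.89, -21.82]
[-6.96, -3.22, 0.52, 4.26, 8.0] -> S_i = -6.96 + 3.74*i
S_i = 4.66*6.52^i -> [4.66, 30.38, 198.1, 1291.6, 8421.24]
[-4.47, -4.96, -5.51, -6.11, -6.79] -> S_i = -4.47*1.11^i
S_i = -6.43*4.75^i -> [-6.43, -30.54, -145.08, -689.12, -3273.3]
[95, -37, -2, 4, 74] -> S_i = Random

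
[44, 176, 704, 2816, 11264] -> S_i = 44*4^i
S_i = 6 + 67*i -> [6, 73, 140, 207, 274]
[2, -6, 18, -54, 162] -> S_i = 2*-3^i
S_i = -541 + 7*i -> [-541, -534, -527, -520, -513]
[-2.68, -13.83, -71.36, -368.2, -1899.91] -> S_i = -2.68*5.16^i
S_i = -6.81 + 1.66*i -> [-6.81, -5.15, -3.49, -1.83, -0.17]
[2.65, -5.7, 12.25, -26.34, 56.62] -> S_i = 2.65*(-2.15)^i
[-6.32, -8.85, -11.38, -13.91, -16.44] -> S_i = -6.32 + -2.53*i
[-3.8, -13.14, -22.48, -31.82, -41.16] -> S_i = -3.80 + -9.34*i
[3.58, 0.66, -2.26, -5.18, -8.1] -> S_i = 3.58 + -2.92*i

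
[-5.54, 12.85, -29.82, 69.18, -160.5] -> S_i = -5.54*(-2.32)^i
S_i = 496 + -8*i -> [496, 488, 480, 472, 464]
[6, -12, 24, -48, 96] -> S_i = 6*-2^i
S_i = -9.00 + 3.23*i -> [-9.0, -5.77, -2.54, 0.69, 3.92]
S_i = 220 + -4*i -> [220, 216, 212, 208, 204]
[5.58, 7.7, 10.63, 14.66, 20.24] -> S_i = 5.58*1.38^i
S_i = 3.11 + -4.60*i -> [3.11, -1.49, -6.09, -10.69, -15.29]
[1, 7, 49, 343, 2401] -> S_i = 1*7^i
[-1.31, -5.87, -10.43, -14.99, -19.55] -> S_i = -1.31 + -4.56*i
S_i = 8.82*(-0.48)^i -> [8.82, -4.23, 2.03, -0.98, 0.47]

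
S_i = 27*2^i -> [27, 54, 108, 216, 432]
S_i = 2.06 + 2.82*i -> [2.06, 4.88, 7.7, 10.52, 13.34]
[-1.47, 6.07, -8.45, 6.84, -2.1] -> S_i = Random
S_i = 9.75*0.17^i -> [9.75, 1.66, 0.28, 0.05, 0.01]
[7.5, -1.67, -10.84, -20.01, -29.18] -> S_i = 7.50 + -9.17*i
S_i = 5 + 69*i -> [5, 74, 143, 212, 281]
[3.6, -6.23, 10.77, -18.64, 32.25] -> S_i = 3.60*(-1.73)^i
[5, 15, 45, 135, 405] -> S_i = 5*3^i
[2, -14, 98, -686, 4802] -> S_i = 2*-7^i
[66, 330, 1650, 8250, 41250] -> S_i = 66*5^i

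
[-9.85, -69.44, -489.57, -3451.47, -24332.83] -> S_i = -9.85*7.05^i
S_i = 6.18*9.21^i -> [6.18, 56.92, 524.21, 4828.0, 44465.89]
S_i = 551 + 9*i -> [551, 560, 569, 578, 587]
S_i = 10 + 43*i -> [10, 53, 96, 139, 182]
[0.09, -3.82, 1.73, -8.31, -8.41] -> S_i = Random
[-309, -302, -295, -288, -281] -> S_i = -309 + 7*i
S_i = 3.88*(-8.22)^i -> [3.88, -31.89, 262.17, -2155.0, 17714.1]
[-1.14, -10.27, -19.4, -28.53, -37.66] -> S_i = -1.14 + -9.13*i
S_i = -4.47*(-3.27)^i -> [-4.47, 14.62, -47.8, 156.3, -511.09]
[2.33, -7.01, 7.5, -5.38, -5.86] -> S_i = Random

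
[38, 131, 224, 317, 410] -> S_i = 38 + 93*i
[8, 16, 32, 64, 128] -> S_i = 8*2^i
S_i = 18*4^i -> [18, 72, 288, 1152, 4608]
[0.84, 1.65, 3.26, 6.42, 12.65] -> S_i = 0.84*1.97^i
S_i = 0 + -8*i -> [0, -8, -16, -24, -32]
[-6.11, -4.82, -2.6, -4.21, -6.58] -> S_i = Random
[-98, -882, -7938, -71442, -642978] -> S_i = -98*9^i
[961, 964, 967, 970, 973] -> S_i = 961 + 3*i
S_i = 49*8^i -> [49, 392, 3136, 25088, 200704]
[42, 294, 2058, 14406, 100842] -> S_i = 42*7^i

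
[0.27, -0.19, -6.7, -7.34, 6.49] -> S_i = Random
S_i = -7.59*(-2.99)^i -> [-7.59, 22.69, -67.86, 202.89, -606.63]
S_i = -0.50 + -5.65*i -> [-0.5, -6.15, -11.8, -17.45, -23.1]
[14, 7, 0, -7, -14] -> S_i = 14 + -7*i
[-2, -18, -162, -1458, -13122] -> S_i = -2*9^i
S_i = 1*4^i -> [1, 4, 16, 64, 256]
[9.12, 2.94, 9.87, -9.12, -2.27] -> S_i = Random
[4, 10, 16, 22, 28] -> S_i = 4 + 6*i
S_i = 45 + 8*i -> [45, 53, 61, 69, 77]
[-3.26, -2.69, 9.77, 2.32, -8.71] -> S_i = Random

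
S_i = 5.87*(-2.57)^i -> [5.87, -15.09, 38.77, -99.64, 256.08]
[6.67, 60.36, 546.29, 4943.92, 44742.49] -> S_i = 6.67*9.05^i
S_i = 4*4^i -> [4, 16, 64, 256, 1024]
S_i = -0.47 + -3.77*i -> [-0.47, -4.24, -8.01, -11.78, -15.55]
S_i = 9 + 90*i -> [9, 99, 189, 279, 369]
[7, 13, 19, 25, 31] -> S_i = 7 + 6*i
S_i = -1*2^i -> [-1, -2, -4, -8, -16]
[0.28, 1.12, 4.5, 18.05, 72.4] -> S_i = 0.28*4.01^i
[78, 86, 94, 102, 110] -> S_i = 78 + 8*i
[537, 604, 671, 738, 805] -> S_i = 537 + 67*i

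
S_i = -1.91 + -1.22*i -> [-1.91, -3.13, -4.35, -5.57, -6.79]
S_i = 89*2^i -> [89, 178, 356, 712, 1424]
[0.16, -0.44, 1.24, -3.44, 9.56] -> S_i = 0.16*(-2.78)^i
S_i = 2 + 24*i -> [2, 26, 50, 74, 98]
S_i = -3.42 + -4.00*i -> [-3.42, -7.42, -11.42, -15.42, -19.42]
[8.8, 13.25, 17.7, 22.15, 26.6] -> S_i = 8.80 + 4.45*i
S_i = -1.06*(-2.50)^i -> [-1.06, 2.65, -6.62, 16.56, -41.41]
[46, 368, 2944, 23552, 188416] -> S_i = 46*8^i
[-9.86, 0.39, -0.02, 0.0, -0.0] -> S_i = -9.86*(-0.04)^i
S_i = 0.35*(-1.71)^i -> [0.35, -0.6, 1.02, -1.75, 2.99]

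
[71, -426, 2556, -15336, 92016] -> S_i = 71*-6^i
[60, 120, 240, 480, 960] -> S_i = 60*2^i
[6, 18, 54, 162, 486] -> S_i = 6*3^i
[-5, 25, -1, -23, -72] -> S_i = Random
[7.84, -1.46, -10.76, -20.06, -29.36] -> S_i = 7.84 + -9.30*i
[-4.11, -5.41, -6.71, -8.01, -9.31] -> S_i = -4.11 + -1.30*i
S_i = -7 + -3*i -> [-7, -10, -13, -16, -19]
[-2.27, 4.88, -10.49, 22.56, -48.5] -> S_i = -2.27*(-2.15)^i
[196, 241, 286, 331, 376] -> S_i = 196 + 45*i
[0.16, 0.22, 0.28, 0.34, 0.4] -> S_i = 0.16 + 0.06*i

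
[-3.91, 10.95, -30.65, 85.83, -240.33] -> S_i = -3.91*(-2.80)^i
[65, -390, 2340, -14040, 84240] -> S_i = 65*-6^i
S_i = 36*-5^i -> [36, -180, 900, -4500, 22500]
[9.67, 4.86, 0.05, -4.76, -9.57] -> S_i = 9.67 + -4.81*i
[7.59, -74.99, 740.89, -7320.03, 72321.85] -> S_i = 7.59*(-9.88)^i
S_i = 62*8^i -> [62, 496, 3968, 31744, 253952]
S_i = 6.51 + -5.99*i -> [6.51, 0.52, -5.47, -11.46, -17.45]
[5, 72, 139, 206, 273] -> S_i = 5 + 67*i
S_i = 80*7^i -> [80, 560, 3920, 27440, 192080]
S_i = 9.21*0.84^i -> [9.21, 7.74, 6.5, 5.46, 4.59]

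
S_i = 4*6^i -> [4, 24, 144, 864, 5184]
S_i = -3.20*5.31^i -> [-3.2, -16.99, -90.23, -479.11, -2544.06]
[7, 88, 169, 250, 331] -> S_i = 7 + 81*i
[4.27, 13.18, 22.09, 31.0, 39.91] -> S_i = 4.27 + 8.91*i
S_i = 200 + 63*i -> [200, 263, 326, 389, 452]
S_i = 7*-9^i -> [7, -63, 567, -5103, 45927]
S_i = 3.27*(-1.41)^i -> [3.27, -4.61, 6.5, -9.17, 12.92]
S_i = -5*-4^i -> [-5, 20, -80, 320, -1280]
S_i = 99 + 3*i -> [99, 102, 105, 108, 111]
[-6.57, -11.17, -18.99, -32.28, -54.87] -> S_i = -6.57*1.70^i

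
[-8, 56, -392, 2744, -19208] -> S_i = -8*-7^i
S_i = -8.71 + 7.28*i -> [-8.71, -1.43, 5.85, 13.13, 20.41]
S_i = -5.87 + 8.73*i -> [-5.87, 2.86, 11.59, 20.32, 29.05]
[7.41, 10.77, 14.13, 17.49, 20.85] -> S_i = 7.41 + 3.36*i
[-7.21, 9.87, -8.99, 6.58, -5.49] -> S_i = Random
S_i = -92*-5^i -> [-92, 460, -2300, 11500, -57500]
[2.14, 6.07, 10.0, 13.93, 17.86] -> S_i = 2.14 + 3.93*i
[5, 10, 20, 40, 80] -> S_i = 5*2^i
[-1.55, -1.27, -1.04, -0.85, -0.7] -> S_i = -1.55*0.82^i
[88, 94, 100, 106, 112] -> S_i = 88 + 6*i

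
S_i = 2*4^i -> [2, 8, 32, 128, 512]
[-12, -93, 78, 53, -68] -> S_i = Random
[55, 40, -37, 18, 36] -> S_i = Random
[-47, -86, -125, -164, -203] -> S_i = -47 + -39*i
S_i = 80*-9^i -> [80, -720, 6480, -58320, 524880]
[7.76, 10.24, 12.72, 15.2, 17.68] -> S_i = 7.76 + 2.48*i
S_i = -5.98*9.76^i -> [-5.98, -58.36, -569.64, -5559.69, -54262.58]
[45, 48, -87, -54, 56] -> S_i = Random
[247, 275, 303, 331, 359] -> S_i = 247 + 28*i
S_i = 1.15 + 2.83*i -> [1.15, 3.98, 6.81, 9.64, 12.47]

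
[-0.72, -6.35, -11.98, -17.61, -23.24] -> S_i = -0.72 + -5.63*i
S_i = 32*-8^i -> [32, -256, 2048, -16384, 131072]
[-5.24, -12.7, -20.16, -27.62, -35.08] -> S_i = -5.24 + -7.46*i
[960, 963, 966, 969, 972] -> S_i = 960 + 3*i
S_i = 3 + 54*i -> [3, 57, 111, 165, 219]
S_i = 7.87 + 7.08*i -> [7.87, 14.95, 22.03, 29.11, 36.19]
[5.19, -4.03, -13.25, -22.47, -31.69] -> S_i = 5.19 + -9.22*i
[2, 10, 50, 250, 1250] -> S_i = 2*5^i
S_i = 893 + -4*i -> [893, 889, 885, 881, 877]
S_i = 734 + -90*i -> [734, 644, 554, 464, 374]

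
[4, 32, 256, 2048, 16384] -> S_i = 4*8^i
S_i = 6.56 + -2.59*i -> [6.56, 3.97, 1.38, -1.21, -3.8]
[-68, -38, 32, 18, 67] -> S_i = Random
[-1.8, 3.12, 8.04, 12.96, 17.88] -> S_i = -1.80 + 4.92*i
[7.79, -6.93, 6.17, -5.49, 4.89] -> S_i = 7.79*(-0.89)^i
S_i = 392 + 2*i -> [392, 394, 396, 398, 400]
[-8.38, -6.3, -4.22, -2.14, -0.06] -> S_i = -8.38 + 2.08*i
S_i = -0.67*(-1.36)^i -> [-0.67, 0.91, -1.24, 1.69, -2.29]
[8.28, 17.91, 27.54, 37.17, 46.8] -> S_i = 8.28 + 9.63*i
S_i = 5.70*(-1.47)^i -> [5.7, -8.38, 12.32, -18.11, 26.62]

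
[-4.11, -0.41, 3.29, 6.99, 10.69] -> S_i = -4.11 + 3.70*i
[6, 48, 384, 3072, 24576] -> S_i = 6*8^i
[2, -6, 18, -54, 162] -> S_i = 2*-3^i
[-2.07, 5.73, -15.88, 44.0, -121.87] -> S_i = -2.07*(-2.77)^i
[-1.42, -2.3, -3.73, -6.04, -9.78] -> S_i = -1.42*1.62^i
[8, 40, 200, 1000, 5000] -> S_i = 8*5^i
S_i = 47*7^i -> [47, 329, 2303, 16121, 112847]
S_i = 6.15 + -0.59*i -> [6.15, 5.56, 4.97, 4.38, 3.79]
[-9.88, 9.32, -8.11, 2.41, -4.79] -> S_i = Random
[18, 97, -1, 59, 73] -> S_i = Random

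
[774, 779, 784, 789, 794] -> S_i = 774 + 5*i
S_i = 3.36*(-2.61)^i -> [3.36, -8.77, 22.89, -59.74, 155.92]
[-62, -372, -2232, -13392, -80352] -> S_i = -62*6^i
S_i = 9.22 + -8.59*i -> [9.22, 0.63, -7.96, -16.55, -25.14]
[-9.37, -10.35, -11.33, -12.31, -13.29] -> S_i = -9.37 + -0.98*i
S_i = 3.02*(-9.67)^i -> [3.02, -29.2, 282.4, -2730.78, 26406.62]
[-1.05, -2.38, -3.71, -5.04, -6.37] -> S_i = -1.05 + -1.33*i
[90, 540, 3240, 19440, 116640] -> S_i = 90*6^i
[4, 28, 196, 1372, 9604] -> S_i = 4*7^i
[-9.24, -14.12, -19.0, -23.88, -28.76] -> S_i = -9.24 + -4.88*i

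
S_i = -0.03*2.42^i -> [-0.03, -0.07, -0.18, -0.43, -1.03]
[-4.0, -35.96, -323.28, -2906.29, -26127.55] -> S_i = -4.00*8.99^i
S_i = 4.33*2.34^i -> [4.33, 10.13, 23.71, 55.48, 129.82]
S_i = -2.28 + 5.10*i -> [-2.28, 2.82, 7.92, 13.02, 18.12]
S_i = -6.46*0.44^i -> [-6.46, -2.84, -1.25, -0.55, -0.24]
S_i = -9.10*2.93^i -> [-9.1, -26.66, -78.12, -228.9, -670.67]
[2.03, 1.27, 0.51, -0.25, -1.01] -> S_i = 2.03 + -0.76*i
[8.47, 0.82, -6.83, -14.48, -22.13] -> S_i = 8.47 + -7.65*i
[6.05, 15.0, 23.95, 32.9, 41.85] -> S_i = 6.05 + 8.95*i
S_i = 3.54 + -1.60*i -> [3.54, 1.94, 0.34, -1.26, -2.86]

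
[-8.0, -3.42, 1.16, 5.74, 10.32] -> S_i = -8.00 + 4.58*i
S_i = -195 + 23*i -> [-195, -172, -149, -126, -103]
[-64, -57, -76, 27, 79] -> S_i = Random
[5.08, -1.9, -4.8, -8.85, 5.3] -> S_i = Random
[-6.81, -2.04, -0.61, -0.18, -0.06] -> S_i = -6.81*0.30^i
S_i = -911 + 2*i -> [-911, -909, -907, -905, -903]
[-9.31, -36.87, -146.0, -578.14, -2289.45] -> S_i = -9.31*3.96^i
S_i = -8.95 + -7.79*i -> [-8.95, -16.74, -24.53, -32.32, -40.11]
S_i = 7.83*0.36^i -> [7.83, 2.82, 1.01, 0.37, 0.13]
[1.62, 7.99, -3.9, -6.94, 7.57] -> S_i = Random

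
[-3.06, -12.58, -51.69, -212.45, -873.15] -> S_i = -3.06*4.11^i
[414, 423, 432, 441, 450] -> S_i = 414 + 9*i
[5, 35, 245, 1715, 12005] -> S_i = 5*7^i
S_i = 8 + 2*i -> [8, 10, 12, 14, 16]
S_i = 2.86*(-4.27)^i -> [2.86, -12.21, 52.15, -222.66, 950.77]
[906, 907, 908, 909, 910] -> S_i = 906 + 1*i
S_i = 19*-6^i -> [19, -114, 684, -4104, 24624]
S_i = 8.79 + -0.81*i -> [8.79, 7.98, 7.17, 6.36, 5.55]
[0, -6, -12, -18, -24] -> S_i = 0 + -6*i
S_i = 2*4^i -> [2, 8, 32, 128, 512]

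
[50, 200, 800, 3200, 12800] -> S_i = 50*4^i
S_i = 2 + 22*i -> [2, 24, 46, 68, 90]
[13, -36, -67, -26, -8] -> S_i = Random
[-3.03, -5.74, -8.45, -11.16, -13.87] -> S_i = -3.03 + -2.71*i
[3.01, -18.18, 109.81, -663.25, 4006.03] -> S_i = 3.01*(-6.04)^i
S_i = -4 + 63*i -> [-4, 59, 122, 185, 248]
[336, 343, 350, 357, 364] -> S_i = 336 + 7*i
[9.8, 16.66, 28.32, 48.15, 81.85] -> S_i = 9.80*1.70^i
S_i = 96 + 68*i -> [96, 164, 232, 300, 368]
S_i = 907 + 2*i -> [907, 909, 911, 913, 915]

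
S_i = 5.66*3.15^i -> [5.66, 17.83, 56.16, 176.91, 557.26]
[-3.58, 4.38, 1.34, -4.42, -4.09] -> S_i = Random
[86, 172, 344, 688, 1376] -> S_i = 86*2^i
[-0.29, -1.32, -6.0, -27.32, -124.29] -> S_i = -0.29*4.55^i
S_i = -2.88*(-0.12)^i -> [-2.88, 0.35, -0.04, 0.0, -0.0]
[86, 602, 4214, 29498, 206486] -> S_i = 86*7^i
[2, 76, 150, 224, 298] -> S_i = 2 + 74*i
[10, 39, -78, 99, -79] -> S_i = Random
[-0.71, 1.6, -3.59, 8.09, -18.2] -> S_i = -0.71*(-2.25)^i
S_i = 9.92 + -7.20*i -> [9.92, 2.72, -4.48, -11.68, -18.88]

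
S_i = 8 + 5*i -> [8, 13, 18, 23, 28]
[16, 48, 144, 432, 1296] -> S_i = 16*3^i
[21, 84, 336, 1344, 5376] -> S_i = 21*4^i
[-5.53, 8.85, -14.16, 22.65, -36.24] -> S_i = -5.53*(-1.60)^i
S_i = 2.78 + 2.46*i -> [2.78, 5.24, 7.7, 10.16, 12.62]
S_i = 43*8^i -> [43, 344, 2752, 22016, 176128]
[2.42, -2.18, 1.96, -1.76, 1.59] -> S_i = 2.42*(-0.90)^i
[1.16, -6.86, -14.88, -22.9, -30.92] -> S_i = 1.16 + -8.02*i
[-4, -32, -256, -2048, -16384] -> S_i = -4*8^i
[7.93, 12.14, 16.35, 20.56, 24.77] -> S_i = 7.93 + 4.21*i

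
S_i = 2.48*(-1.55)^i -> [2.48, -3.84, 5.96, -9.24, 14.31]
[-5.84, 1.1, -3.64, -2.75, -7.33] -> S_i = Random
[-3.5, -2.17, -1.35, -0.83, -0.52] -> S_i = -3.50*0.62^i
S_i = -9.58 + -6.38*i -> [-9.58, -15.96, -22.34, -28.72, -35.1]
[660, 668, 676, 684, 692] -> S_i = 660 + 8*i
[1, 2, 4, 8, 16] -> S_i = 1*2^i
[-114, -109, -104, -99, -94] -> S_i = -114 + 5*i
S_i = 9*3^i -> [9, 27, 81, 243, 729]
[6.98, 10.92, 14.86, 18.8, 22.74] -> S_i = 6.98 + 3.94*i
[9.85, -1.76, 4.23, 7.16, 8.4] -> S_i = Random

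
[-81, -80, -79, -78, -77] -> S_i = -81 + 1*i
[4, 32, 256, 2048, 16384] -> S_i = 4*8^i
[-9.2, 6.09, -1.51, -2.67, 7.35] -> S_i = Random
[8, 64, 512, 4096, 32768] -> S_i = 8*8^i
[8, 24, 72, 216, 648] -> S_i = 8*3^i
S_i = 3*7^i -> [3, 21, 147, 1029, 7203]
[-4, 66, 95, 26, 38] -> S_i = Random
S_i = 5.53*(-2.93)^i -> [5.53, -16.2, 47.47, -139.1, 407.56]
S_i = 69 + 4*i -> [69, 73, 77, 81, 85]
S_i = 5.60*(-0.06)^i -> [5.6, -0.34, 0.02, -0.0, 0.0]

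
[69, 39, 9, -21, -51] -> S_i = 69 + -30*i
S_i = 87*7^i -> [87, 609, 4263, 29841, 208887]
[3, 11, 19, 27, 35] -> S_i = 3 + 8*i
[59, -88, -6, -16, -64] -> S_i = Random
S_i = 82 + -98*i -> [82, -16, -114, -212, -310]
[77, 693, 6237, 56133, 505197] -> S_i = 77*9^i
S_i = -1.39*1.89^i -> [-1.39, -2.63, -4.97, -9.38, -17.74]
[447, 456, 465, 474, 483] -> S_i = 447 + 9*i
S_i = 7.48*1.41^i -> [7.48, 10.55, 14.87, 20.97, 29.57]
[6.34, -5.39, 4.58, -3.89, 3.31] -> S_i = 6.34*(-0.85)^i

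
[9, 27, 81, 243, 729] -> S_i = 9*3^i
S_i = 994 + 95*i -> [994, 1089, 1184, 1279, 1374]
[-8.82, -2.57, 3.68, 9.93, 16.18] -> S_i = -8.82 + 6.25*i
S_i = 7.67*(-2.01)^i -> [7.67, -15.42, 30.99, -62.29, 125.19]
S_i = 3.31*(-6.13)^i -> [3.31, -20.29, 124.38, -762.45, 4673.8]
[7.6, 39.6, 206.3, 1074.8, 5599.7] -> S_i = 7.60*5.21^i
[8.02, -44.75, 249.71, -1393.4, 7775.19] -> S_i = 8.02*(-5.58)^i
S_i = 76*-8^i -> [76, -608, 4864, -38912, 311296]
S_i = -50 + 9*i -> [-50, -41, -32, -23, -14]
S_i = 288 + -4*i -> [288, 284, 280, 276, 272]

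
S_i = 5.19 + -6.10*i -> [5.19, -0.91, -7.01, -13.11, -19.21]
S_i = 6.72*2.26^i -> [6.72, 15.19, 34.32, 77.57, 175.31]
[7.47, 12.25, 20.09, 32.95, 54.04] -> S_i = 7.47*1.64^i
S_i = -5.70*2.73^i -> [-5.7, -15.56, -42.48, -115.97, -316.61]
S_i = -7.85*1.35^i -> [-7.85, -10.6, -14.31, -19.31, -26.07]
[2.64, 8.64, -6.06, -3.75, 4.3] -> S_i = Random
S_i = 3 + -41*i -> [3, -38, -79, -120, -161]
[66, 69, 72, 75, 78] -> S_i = 66 + 3*i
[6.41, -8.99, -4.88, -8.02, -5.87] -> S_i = Random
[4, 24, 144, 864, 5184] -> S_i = 4*6^i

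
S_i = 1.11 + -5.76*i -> [1.11, -4.65, -10.41, -16.17, -21.93]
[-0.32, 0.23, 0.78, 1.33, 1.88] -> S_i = -0.32 + 0.55*i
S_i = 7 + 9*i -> [7, 16, 25, 34, 43]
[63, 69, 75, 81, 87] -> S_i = 63 + 6*i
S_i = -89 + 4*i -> [-89, -85, -81, -77, -73]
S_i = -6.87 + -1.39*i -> [-6.87, -8.26, -9.65, -11.04, -12.43]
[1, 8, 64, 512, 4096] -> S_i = 1*8^i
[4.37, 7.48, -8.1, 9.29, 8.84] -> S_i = Random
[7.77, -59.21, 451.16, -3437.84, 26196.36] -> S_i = 7.77*(-7.62)^i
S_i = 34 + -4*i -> [34, 30, 26, 22, 18]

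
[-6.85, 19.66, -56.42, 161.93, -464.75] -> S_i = -6.85*(-2.87)^i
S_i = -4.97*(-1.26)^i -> [-4.97, 6.26, -7.89, 9.94, -12.53]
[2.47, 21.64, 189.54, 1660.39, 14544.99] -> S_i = 2.47*8.76^i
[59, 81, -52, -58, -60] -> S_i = Random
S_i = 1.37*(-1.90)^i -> [1.37, -2.6, 4.95, -9.4, 17.85]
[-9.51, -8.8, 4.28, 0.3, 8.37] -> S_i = Random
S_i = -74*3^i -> [-74, -222, -666, -1998, -5994]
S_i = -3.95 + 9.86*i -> [-3.95, 5.91, 15.77, 25.63, 35.49]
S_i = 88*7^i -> [88, 616, 4312, 30184, 211288]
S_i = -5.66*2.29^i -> [-5.66, -12.96, -29.68, -67.97, -155.65]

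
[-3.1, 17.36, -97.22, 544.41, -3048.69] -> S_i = -3.10*(-5.60)^i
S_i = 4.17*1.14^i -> [4.17, 4.75, 5.42, 6.18, 7.04]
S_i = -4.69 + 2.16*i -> [-4.69, -2.53, -0.37, 1.79, 3.95]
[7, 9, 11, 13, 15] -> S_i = 7 + 2*i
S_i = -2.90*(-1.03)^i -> [-2.9, 2.99, -3.08, 3.17, -3.26]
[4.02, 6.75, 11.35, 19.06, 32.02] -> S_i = 4.02*1.68^i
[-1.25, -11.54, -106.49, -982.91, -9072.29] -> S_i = -1.25*9.23^i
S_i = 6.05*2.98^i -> [6.05, 18.03, 53.73, 160.1, 477.11]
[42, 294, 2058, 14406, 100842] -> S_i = 42*7^i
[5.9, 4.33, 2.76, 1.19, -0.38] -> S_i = 5.90 + -1.57*i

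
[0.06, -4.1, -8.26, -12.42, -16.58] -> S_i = 0.06 + -4.16*i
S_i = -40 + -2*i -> [-40, -42, -44, -46, -48]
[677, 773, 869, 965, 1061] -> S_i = 677 + 96*i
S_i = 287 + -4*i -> [287, 283, 279, 275, 271]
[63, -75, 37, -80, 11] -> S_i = Random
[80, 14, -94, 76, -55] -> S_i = Random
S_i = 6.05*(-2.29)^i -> [6.05, -13.85, 31.73, -72.65, 166.38]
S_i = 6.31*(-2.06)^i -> [6.31, -13.0, 26.78, -55.16, 113.63]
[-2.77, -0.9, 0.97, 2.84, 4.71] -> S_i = -2.77 + 1.87*i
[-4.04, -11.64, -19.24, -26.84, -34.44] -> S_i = -4.04 + -7.60*i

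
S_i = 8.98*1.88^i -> [8.98, 16.88, 31.74, 59.67, 112.18]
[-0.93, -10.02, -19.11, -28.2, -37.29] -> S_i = -0.93 + -9.09*i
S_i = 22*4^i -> [22, 88, 352, 1408, 5632]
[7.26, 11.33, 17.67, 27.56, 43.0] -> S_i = 7.26*1.56^i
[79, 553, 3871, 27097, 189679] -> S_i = 79*7^i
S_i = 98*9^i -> [98, 882, 7938, 71442, 642978]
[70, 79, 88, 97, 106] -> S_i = 70 + 9*i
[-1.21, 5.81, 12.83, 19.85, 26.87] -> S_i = -1.21 + 7.02*i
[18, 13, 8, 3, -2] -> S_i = 18 + -5*i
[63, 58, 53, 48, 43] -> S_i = 63 + -5*i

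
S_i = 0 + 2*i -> [0, 2, 4, 6, 8]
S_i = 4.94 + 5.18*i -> [4.94, 10.12, 15.3, 20.48, 25.66]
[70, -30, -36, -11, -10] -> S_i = Random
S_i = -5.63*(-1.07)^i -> [-5.63, 6.02, -6.45, 6.9, -7.38]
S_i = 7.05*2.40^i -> [7.05, 16.92, 40.61, 97.46, 233.9]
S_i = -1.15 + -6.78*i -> [-1.15, -7.93, -14.71, -21.49, -28.27]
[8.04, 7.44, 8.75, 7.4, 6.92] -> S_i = Random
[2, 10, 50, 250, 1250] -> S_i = 2*5^i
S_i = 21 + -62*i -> [21, -41, -103, -165, -227]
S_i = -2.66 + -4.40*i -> [-2.66, -7.06, -11.46, -15.86, -20.26]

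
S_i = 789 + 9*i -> [789, 798, 807, 816, 825]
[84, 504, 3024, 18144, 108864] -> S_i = 84*6^i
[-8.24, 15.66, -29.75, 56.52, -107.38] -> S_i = -8.24*(-1.90)^i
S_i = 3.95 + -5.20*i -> [3.95, -1.25, -6.45, -11.65, -16.85]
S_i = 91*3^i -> [91, 273, 819, 2457, 7371]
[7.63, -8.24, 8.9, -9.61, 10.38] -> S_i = 7.63*(-1.08)^i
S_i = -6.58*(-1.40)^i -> [-6.58, 9.21, -12.9, 18.06, -25.28]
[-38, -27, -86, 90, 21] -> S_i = Random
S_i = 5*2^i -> [5, 10, 20, 40, 80]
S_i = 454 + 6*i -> [454, 460, 466, 472, 478]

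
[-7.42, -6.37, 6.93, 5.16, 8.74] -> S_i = Random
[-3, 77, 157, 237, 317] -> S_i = -3 + 80*i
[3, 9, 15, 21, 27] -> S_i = 3 + 6*i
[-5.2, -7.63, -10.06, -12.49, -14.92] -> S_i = -5.20 + -2.43*i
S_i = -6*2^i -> [-6, -12, -24, -48, -96]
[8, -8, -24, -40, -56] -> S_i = 8 + -16*i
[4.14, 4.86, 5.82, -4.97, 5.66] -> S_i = Random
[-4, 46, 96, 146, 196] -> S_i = -4 + 50*i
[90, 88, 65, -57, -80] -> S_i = Random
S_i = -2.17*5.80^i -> [-2.17, -12.59, -73.0, -423.39, -2455.68]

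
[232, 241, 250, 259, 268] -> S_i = 232 + 9*i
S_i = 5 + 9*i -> [5, 14, 23, 32, 41]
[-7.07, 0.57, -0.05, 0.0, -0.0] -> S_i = -7.07*(-0.08)^i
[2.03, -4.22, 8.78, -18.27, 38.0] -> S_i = 2.03*(-2.08)^i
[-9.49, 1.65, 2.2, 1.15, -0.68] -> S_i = Random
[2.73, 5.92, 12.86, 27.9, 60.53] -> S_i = 2.73*2.17^i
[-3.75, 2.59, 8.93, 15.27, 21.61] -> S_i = -3.75 + 6.34*i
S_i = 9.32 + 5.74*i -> [9.32, 15.06, 20.8, 26.54, 32.28]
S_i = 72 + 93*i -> [72, 165, 258, 351, 444]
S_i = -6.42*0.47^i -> [-6.42, -3.02, -1.42, -0.67, -0.31]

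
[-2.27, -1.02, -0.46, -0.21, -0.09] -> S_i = -2.27*0.45^i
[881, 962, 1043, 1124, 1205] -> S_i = 881 + 81*i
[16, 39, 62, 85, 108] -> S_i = 16 + 23*i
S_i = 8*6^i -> [8, 48, 288, 1728, 10368]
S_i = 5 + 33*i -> [5, 38, 71, 104, 137]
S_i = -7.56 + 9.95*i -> [-7.56, 2.39, 12.34, 22.29, 32.24]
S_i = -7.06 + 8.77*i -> [-7.06, 1.71, 10.48, 19.25, 28.02]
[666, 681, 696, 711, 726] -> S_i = 666 + 15*i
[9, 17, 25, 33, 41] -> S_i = 9 + 8*i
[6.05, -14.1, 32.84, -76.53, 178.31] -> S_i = 6.05*(-2.33)^i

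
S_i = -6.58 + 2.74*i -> [-6.58, -3.84, -1.1, 1.64, 4.38]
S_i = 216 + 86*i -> [216, 302, 388, 474, 560]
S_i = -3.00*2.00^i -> [-3.0, -6.0, -12.0, -24.0, -48.0]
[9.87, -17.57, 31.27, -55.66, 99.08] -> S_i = 9.87*(-1.78)^i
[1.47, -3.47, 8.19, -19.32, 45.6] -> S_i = 1.47*(-2.36)^i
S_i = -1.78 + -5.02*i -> [-1.78, -6.8, -11.82, -16.84, -21.86]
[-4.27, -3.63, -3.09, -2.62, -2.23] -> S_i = -4.27*0.85^i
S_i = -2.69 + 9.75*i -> [-2.69, 7.06, 16.81, 26.56, 36.31]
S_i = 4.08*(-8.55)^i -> [4.08, -34.88, 298.26, -2550.11, 21803.42]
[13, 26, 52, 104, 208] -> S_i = 13*2^i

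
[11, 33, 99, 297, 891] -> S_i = 11*3^i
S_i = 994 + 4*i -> [994, 998, 1002, 1006, 1010]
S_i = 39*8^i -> [39, 312, 2496, 19968, 159744]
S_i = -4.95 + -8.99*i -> [-4.95, -13.94, -22.93, -31.92, -40.91]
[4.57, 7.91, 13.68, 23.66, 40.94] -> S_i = 4.57*1.73^i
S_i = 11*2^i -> [11, 22, 44, 88, 176]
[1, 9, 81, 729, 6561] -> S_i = 1*9^i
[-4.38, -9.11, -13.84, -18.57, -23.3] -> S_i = -4.38 + -4.73*i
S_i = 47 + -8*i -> [47, 39, 31, 23, 15]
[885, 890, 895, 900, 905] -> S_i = 885 + 5*i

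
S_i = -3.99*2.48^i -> [-3.99, -9.9, -24.54, -60.86, -150.93]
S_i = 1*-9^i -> [1, -9, 81, -729, 6561]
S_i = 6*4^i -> [6, 24, 96, 384, 1536]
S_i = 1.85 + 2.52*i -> [1.85, 4.37, 6.89, 9.41, 11.93]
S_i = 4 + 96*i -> [4, 100, 196, 292, 388]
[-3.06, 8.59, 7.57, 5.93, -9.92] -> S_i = Random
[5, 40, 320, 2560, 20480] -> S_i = 5*8^i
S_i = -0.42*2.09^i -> [-0.42, -0.88, -1.83, -3.83, -8.01]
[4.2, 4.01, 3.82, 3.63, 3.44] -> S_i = 4.20 + -0.19*i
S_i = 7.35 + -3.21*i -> [7.35, 4.14, 0.93, -2.28, -5.49]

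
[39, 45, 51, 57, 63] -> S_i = 39 + 6*i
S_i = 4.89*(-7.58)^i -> [4.89, -37.07, 280.96, -2129.69, 16143.05]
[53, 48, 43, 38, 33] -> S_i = 53 + -5*i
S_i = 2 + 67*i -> [2, 69, 136, 203, 270]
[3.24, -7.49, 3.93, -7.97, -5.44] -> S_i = Random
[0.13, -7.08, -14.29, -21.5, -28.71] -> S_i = 0.13 + -7.21*i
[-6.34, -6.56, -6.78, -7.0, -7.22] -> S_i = -6.34 + -0.22*i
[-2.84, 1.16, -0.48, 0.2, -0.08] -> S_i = -2.84*(-0.41)^i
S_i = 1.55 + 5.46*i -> [1.55, 7.01, 12.47, 17.93, 23.39]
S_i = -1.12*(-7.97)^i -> [-1.12, 8.93, -71.14, 567.01, -4519.09]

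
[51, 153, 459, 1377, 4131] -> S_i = 51*3^i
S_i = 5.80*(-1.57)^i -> [5.8, -9.11, 14.3, -22.45, 35.24]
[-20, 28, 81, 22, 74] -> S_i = Random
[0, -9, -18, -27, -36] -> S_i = 0 + -9*i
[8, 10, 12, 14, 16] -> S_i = 8 + 2*i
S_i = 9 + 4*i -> [9, 13, 17, 21, 25]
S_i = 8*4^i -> [8, 32, 128, 512, 2048]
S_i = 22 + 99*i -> [22, 121, 220, 319, 418]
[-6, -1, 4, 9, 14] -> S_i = -6 + 5*i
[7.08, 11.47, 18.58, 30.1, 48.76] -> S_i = 7.08*1.62^i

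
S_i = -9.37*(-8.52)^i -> [-9.37, 79.83, -680.17, 5795.07, -49373.96]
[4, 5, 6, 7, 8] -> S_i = 4 + 1*i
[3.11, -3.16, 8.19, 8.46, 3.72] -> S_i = Random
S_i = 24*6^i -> [24, 144, 864, 5184, 31104]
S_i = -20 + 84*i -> [-20, 64, 148, 232, 316]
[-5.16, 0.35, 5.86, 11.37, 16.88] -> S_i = -5.16 + 5.51*i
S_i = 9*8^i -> [9, 72, 576, 4608, 36864]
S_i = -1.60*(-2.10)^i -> [-1.6, 3.36, -7.06, 14.82, -31.12]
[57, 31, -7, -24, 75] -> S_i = Random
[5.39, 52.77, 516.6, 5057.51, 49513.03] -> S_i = 5.39*9.79^i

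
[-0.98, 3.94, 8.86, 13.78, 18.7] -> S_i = -0.98 + 4.92*i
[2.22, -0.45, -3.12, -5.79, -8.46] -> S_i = 2.22 + -2.67*i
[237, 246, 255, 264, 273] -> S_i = 237 + 9*i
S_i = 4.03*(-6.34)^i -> [4.03, -25.55, 161.99, -1027.01, 6511.22]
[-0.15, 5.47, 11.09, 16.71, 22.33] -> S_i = -0.15 + 5.62*i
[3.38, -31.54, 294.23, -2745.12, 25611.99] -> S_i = 3.38*(-9.33)^i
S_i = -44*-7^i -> [-44, 308, -2156, 15092, -105644]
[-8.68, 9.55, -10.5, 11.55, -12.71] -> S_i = -8.68*(-1.10)^i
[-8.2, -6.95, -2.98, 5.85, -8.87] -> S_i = Random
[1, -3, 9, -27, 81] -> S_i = 1*-3^i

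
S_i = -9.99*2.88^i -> [-9.99, -28.77, -82.86, -238.64, -687.28]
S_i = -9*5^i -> [-9, -45, -225, -1125, -5625]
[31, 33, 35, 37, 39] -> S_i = 31 + 2*i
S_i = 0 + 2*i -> [0, 2, 4, 6, 8]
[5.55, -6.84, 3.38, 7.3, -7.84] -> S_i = Random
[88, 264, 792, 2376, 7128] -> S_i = 88*3^i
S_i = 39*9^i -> [39, 351, 3159, 28431, 255879]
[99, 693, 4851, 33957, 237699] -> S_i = 99*7^i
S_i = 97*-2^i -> [97, -194, 388, -776, 1552]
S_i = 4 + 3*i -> [4, 7, 10, 13, 16]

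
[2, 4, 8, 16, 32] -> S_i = 2*2^i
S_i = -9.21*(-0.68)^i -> [-9.21, 6.26, -4.26, 2.9, -1.97]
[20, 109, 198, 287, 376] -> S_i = 20 + 89*i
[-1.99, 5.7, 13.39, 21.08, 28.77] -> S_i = -1.99 + 7.69*i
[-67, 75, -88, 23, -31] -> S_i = Random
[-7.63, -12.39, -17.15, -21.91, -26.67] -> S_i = -7.63 + -4.76*i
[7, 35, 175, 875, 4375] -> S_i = 7*5^i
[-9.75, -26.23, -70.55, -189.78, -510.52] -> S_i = -9.75*2.69^i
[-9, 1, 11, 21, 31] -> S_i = -9 + 10*i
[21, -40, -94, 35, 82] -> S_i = Random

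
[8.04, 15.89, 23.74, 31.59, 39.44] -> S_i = 8.04 + 7.85*i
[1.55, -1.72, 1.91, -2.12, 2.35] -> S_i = 1.55*(-1.11)^i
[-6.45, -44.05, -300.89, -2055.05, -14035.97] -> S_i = -6.45*6.83^i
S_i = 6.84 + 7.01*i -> [6.84, 13.85, 20.86, 27.87, 34.88]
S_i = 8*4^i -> [8, 32, 128, 512, 2048]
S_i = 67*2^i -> [67, 134, 268, 536, 1072]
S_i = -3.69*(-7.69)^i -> [-3.69, 28.38, -218.21, 1678.05, -12904.22]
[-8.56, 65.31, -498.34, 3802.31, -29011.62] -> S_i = -8.56*(-7.63)^i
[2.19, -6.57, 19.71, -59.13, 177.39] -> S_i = 2.19*(-3.00)^i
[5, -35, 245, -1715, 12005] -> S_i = 5*-7^i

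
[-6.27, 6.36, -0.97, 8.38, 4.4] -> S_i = Random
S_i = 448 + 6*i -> [448, 454, 460, 466, 472]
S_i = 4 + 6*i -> [4, 10, 16, 22, 28]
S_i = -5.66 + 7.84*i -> [-5.66, 2.18, 10.02, 17.86, 25.7]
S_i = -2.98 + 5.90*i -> [-2.98, 2.92, 8.82, 14.72, 20.62]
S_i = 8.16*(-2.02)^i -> [8.16, -16.48, 33.3, -67.26, 135.86]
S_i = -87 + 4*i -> [-87, -83, -79, -75, -71]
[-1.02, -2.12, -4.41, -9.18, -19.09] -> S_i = -1.02*2.08^i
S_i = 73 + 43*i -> [73, 116, 159, 202, 245]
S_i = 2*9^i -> [2, 18, 162, 1458, 13122]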